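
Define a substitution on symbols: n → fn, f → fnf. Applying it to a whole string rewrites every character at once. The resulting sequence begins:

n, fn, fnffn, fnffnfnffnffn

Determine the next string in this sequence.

Applying the rule to each of the 13 symbols of fnffnfnffnffn gives the pieces fnf fn fnf fnf fn fnf fn fnf fnf fn fnf fnf fn, which concatenate to the answer.

fnffnfnffnffnfnffnfnffnffnfnffnffn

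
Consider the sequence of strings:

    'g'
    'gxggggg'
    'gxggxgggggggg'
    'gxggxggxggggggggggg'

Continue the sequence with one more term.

gxggxggxggxgggggggggggggg

Each term wraps the previous one in gxg on the left and ggg on the right.
So the next term is gxg·gxggxggxggggggggggg·ggg.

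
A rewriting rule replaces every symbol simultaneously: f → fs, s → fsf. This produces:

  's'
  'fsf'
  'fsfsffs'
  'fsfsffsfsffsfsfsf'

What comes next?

fsfsffsfsffsfsfsffsfsffsfsfsffsfsffsfsffs

Replace each of the 17 characters of fsfsffsfsffsfsfsf in place — fs fsf fs fsf fs fs fsf fs fsf fs fs fsf fs fsf fs fsf fs — and concatenate.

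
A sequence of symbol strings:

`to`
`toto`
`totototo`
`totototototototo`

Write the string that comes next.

totototototototototototototototo

s(k+1) = s(k)·s(k) — each term doubles the last.
So the next term is two copies of totototototototo.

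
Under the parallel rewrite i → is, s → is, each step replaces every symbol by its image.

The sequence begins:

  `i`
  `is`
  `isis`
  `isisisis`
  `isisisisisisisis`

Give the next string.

φ(isisisisisisisis) expands symbol-by-symbol to is is is is is is is is is is is is is is is is; joining the 16 pieces gives the next term.

isisisisisisisisisisisisisisisis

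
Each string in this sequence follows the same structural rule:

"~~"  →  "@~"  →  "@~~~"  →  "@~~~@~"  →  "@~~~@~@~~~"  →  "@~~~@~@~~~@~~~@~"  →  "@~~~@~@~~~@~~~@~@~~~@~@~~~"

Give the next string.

From term 3 onward, concatenate the last term with the second-to-last: @~·~~ = @~~~, @~~~·@~ = @~~~@~, …
So term 8 is @~~~@~@~~~@~~~@~@~~~@~@~~~·@~~~@~@~~~@~~~@~.

@~~~@~@~~~@~~~@~@~~~@~@~~~@~~~@~@~~~@~~~@~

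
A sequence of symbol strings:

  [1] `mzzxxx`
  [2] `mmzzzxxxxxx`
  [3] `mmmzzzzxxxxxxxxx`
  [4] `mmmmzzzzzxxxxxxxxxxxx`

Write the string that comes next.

The n-th term is n m's then n+1 z's then 3n x's (n = 1, 2, …).
Setting n = 5 gives 5, 6, 15 characters in each block.

mmmmmzzzzzzxxxxxxxxxxxxxxx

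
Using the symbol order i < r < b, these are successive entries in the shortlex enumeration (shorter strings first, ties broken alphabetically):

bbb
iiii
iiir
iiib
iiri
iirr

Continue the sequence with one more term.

Treat iirr as a base-3 numeral over the given alphabet and add one, carrying through any trailing b's.

iirb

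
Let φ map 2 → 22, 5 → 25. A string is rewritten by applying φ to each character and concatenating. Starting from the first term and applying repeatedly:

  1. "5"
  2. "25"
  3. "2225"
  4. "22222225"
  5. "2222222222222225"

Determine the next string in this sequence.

φ(2222222222222225) expands symbol-by-symbol to 22 22 22 22 22 22 22 22 22 22 22 22 22 22 22 25; joining the 16 pieces gives the next term.

22222222222222222222222222222225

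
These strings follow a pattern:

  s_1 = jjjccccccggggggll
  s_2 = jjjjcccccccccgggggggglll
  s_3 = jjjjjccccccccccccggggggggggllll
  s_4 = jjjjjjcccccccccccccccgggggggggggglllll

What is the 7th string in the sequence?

Each string has the form j^{n+1} c^{3n} g^{2n+2} l^{n}, where the shown terms are n = 2, 3, 4, 5.
At n = 8 the blocks have lengths 9, 24, 18, 8.

jjjjjjjjjccccccccccccccccccccccccggggggggggggggggggllllllll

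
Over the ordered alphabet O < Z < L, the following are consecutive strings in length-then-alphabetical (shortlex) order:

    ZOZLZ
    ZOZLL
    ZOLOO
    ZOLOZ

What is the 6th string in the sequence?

ZOLZO

Advancing 2 positions from ZOLOZ through ZOLOZ → ZOLOL reaches term 6.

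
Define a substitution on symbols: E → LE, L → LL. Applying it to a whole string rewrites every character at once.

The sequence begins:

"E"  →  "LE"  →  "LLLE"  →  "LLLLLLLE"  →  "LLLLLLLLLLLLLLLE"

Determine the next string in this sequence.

Replace each of the 16 characters of LLLLLLLLLLLLLLLE in place — LL LL LL LL LL LL LL LL LL LL LL LL LL LL LL LE — and concatenate.

LLLLLLLLLLLLLLLLLLLLLLLLLLLLLLLE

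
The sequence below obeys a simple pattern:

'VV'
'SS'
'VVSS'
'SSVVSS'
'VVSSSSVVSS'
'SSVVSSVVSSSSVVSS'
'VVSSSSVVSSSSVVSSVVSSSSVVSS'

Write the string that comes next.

SSVVSSVVSSSSVVSSVVSSSSVVSSSSVVSSVVSSSSVVSS

This is a Fibonacci-style word recurrence s(k) = s(k−2)·s(k−1): e.g. VV·SS = VVSS.
Continuing: SSVVSSVVSSSSVVSS · VVSSSSVVSSSSVVSSVVSSSSVVSS gives term 8.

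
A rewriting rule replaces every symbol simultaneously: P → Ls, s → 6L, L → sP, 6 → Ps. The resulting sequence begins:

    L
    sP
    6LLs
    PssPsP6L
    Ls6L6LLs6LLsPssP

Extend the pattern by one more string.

sP6LPssPPssPsP6LPssPsP6LLs6L6LLs

φ(Ls6L6LLs6LLsPssP) expands symbol-by-symbol to sP 6L Ps sP Ps sP sP 6L Ps sP sP 6L Ls 6L 6L Ls; joining the 16 pieces gives the next term.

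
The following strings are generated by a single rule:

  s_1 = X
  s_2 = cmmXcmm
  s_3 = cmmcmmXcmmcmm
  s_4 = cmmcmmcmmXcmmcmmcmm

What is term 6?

cmmcmmcmmcmmcmmXcmmcmmcmmcmmcmm

Each term wraps the previous one in cmm on the left and cmm on the right.
From cmmcmmcmmXcmmcmmcmm, 2 further steps: cmmcmmcmmXcmmcmmcmm → cmmcmmcmmcmmXcmmcmmcmmcmm → (answer).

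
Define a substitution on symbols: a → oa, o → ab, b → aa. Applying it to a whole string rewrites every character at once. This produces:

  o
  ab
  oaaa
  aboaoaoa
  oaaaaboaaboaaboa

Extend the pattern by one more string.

aboaoaoaoaaaaboaoaaaaboaoaaaaboa

Applying the rule to each of the 16 symbols of oaaaaboaaboaaboa gives the pieces ab oa oa oa oa aa ab oa oa aa ab oa oa aa ab oa, which concatenate to the answer.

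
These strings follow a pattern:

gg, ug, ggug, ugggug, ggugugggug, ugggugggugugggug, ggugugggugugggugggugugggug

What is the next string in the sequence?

ugggugggugugggugggugugggugugggugggugugggug

This is a Fibonacci-style word recurrence s(k) = s(k−2)·s(k−1): e.g. gg·ug = ggug.
The next term joins ugggugggugugggug and ggugugggugugggugggugugggug.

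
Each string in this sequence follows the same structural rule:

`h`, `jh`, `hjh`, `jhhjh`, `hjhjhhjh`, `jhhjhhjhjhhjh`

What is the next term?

This is a Fibonacci-style word recurrence s(k) = s(k−2)·s(k−1): e.g. h·jh = hjh.
Continuing: hjhjhhjh · jhhjhhjhjhhjh gives term 7.

hjhjhhjhjhhjhhjhjhhjh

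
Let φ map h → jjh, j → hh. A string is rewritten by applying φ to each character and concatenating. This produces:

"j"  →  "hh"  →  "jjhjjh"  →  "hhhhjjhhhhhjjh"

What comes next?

φ(hhhhjjhhhhhjjh) expands symbol-by-symbol to jjh jjh jjh jjh hh hh jjh jjh jjh jjh jjh hh hh jjh; joining the 14 pieces gives the next term.

jjhjjhjjhjjhhhhhjjhjjhjjhjjhjjhhhhhjjh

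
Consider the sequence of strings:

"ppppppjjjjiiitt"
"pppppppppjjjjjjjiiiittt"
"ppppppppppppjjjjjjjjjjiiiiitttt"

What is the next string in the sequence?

Each string has the form p^{3n+3} j^{3n+1} i^{n+2} t^{n+1} (n = 1, 2, …).
Setting n = 4 gives 15, 13, 6, 5 characters in each block.

pppppppppppppppjjjjjjjjjjjjjiiiiiittttt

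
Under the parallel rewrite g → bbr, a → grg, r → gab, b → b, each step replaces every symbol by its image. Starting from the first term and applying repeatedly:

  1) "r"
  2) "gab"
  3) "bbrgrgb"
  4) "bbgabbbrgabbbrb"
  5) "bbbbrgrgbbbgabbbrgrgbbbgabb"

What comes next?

Rewriting the 27 symbols of bbbbrgrgbbbgabbbrgrgbbbgabb one by one yields b b b b gab bbr gab bbr b b b bbr grg b b b gab bbr gab bbr b b b bbr grg b b; concatenated:

bbbbgabbbrgabbbrbbbbbrgrgbbbgabbbrgabbbrbbbbbrgrgbb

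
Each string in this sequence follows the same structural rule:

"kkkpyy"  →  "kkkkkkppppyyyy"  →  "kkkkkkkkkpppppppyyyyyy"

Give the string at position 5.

The n-th term is 3n k's then 3n-2 p's then 2n y's (n = 1, 2, …).
For term 5, n = 5, so the run lengths are 15, 13, 10.

kkkkkkkkkkkkkkkpppppppppppppyyyyyyyyyy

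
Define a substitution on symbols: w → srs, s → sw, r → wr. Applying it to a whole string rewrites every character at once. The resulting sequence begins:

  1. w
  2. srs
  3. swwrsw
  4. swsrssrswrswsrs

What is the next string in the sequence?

swsrsswwrswswwrswsrswrswsrsswwrsw

Applying the rule to each of the 15 symbols of swsrssrswrswsrs gives the pieces sw srs sw wr sw sw wr sw srs wr sw srs sw wr sw, which concatenate to the answer.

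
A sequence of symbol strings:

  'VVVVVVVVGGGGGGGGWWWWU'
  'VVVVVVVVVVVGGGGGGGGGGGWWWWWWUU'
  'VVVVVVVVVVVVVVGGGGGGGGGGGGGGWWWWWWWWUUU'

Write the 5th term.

VVVVVVVVVVVVVVVVVVVVGGGGGGGGGGGGGGGGGGGGWWWWWWWWWWWWUUUUU

Reading off run lengths: V runs 8, 11, 14; G runs 8, 11, 14; W runs 4, 6, 8; U runs 1, 2, 3 — each is linear in n, where the shown terms are n = 2, 3, 4.
For term 5, n = 6, so the run lengths are 20, 20, 12, 5.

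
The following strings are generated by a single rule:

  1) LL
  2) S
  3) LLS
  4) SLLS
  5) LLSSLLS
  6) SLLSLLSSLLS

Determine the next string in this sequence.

LLSSLLSSLLSLLSSLLS

Each term (from the third on) is the two preceding terms concatenated in order: term 3 = LL·S = LLS.
The next term joins LLSSLLS and SLLSLLSSLLS.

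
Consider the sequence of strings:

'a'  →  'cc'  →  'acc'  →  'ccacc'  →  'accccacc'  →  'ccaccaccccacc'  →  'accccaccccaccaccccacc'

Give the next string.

ccaccaccccaccaccccaccccaccaccccacc

From term 3 onward, concatenate the second-to-last term with the last: a·cc = acc, cc·acc = ccacc, …
So term 8 is ccaccaccccacc·accccaccccaccaccccacc.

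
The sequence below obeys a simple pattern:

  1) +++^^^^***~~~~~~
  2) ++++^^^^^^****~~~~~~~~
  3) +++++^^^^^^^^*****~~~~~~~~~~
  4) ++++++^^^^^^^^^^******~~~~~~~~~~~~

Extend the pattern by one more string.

Each string has the form +^{n+1} ^^{2n} *^{n+1} ~^{2n+2}, where the shown terms are n = 2, 3, 4, 5.
For the next term, n = 6, so the run lengths are 7, 12, 7, 14.

+++++++^^^^^^^^^^^^*******~~~~~~~~~~~~~~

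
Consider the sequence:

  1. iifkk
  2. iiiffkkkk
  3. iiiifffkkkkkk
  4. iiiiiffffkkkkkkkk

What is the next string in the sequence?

iiiiiifffffkkkkkkkkkk

The n-th term is n+1 i's then n f's then 2n k's (n = 1, 2, …).
For the next term, n = 5, so the run lengths are 6, 5, 10.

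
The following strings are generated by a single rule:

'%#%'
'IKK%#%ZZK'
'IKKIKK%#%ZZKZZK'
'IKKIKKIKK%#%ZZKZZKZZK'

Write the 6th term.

IKKIKKIKKIKKIKK%#%ZZKZZKZZKZZKZZK

Each term wraps the previous one in IKK on the left and ZZK on the right.
From IKKIKKIKK%#%ZZKZZKZZK, 2 further steps: IKKIKKIKK%#%ZZKZZKZZK → IKKIKKIKKIKK%#%ZZKZZKZZKZZK → (answer).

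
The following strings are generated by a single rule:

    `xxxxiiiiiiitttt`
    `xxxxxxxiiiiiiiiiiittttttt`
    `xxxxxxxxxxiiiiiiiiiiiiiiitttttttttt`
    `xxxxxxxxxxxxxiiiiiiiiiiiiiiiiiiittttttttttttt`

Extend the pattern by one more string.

Reading off run lengths: x runs 4, 7, 10, 13; i runs 7, 11, 15, 19; t runs 4, 7, 10, 13 — each is linear in n (n = 1, 2, …).
Setting n = 5 gives 16, 23, 16 characters in each block.

xxxxxxxxxxxxxxxxiiiiiiiiiiiiiiiiiiiiiiitttttttttttttttt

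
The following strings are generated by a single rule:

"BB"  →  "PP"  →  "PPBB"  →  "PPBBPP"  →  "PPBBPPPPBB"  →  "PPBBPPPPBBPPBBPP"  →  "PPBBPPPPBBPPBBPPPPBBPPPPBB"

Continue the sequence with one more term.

This is a Fibonacci-style word recurrence s(k) = s(k−1)·s(k−2): e.g. PP·BB = PPBB.
Continuing: PPBBPPPPBBPPBBPPPPBBPPPPBB · PPBBPPPPBBPPBBPP gives term 8.

PPBBPPPPBBPPBBPPPPBBPPPPBBPPBBPPPPBBPPBBPP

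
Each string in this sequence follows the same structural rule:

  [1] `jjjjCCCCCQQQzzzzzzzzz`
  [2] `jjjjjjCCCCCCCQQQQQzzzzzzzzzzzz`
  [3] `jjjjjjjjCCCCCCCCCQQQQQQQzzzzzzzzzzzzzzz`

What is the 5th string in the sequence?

The n-th term is 2n j's then 2n+1 C's then 2n-1 Q's then 3n+3 z's, where the shown terms are n = 2, 3, 4.
Setting n = 6 gives 12, 13, 11, 21 characters in each block.

jjjjjjjjjjjjCCCCCCCCCCCCCQQQQQQQQQQQzzzzzzzzzzzzzzzzzzzzz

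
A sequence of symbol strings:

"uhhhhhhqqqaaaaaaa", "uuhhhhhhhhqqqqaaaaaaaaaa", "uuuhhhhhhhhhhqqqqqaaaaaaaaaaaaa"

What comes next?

uuuuhhhhhhhhhhhhqqqqqqaaaaaaaaaaaaaaaa

The n-th term is n-1 u's then 2n+2 h's then n+1 q's then 3n+1 a's, where the shown terms are n = 2, 3, 4.
For the next term, n = 5, so the run lengths are 4, 12, 6, 16.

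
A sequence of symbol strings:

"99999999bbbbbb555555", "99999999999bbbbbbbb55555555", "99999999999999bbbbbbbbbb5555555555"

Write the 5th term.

99999999999999999999bbbbbbbbbbbbbb55555555555555

Reading off run lengths: 9 runs 8, 11, 14; b runs 6, 8, 10; 5 runs 6, 8, 10 — each is linear in n, where the shown terms are n = 3, 4, 5.
For term 5, n = 7, so the run lengths are 20, 14, 14.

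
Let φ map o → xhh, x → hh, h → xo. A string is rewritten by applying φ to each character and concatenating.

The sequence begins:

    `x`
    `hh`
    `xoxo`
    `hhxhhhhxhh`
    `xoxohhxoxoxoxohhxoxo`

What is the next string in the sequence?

hhxhhhhxhhxoxohhxhhhhxhhhhxhhhhxhhxoxohhxhhhhxhh

φ(xoxohhxoxoxoxohhxoxo) expands symbol-by-symbol to hh xhh hh xhh xo xo hh xhh hh xhh hh xhh hh xhh xo xo hh xhh hh xhh; joining the 20 pieces gives the next term.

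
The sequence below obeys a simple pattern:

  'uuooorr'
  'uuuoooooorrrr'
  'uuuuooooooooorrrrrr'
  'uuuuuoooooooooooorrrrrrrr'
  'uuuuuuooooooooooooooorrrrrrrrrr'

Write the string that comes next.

uuuuuuuoooooooooooooooooorrrrrrrrrrrr

Each string has the form u^{n+1} o^{3n} r^{2n} (n = 1, 2, …).
At n = 6 the blocks have lengths 7, 18, 12.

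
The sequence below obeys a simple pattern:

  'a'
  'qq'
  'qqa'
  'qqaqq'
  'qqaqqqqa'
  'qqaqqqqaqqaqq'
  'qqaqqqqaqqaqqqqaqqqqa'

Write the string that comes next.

Each term (from the third on) is the previous term followed by the one before it: term 3 = qq·a = qqa.
Continuing: qqaqqqqaqqaqqqqaqqqqa · qqaqqqqaqqaqq gives term 8.

qqaqqqqaqqaqqqqaqqqqaqqaqqqqaqqaqq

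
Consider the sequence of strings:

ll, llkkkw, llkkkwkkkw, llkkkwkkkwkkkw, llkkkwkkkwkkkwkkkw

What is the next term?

The strings grow by a fixed suffix kkkw each time.
So the next term is llkkkwkkkwkkkwkkkw·kkkw.

llkkkwkkkwkkkwkkkwkkkw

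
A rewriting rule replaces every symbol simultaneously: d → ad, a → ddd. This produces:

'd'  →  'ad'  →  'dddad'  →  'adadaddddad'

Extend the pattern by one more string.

Rewriting each symbol of adadaddddad: a→ddd, d→ad, a→ddd, d→ad, a→ddd, d→ad, d→ad, d→ad, d→ad, a→ddd, d→ad, which concatenates to ddd ad ddd ad ddd ad ad ad ad ddd ad.

dddaddddaddddadadadaddddad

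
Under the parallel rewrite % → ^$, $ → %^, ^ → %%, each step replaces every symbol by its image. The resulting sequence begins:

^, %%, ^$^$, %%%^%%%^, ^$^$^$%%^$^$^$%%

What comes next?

%%%^%%%^%%%^^$^$%%%^%%%^%%%^^$^$

φ(^$^$^$%%^$^$^$%%) expands symbol-by-symbol to %% %^ %% %^ %% %^ ^$ ^$ %% %^ %% %^ %% %^ ^$ ^$; joining the 16 pieces gives the next term.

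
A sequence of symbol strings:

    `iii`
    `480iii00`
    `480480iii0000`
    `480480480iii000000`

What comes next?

480480480480iii00000000

Each term wraps the previous one in 480 on the left and 00 on the right.
So the next term is 480·480480480iii000000·00.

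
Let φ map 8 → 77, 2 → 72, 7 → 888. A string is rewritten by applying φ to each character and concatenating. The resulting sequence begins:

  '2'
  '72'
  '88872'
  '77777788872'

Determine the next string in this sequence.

88888888888888888877777788872

Expanding 77777788872: 7→888, 7→888, 7→888, 7→888, 7→888, 7→888, 8→77, 8→77, 8→77, 7→888, 2→72. Concatenated: 888 888 888 888 888 888 77 77 77 888 72.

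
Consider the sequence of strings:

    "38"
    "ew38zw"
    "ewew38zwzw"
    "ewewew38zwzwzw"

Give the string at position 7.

ewewewewewew38zwzwzwzwzwzw

Each term wraps the previous one in ew on the left and zw on the right.
From ewewew38zwzwzw, 3 further steps: ewewew38zwzwzw → ewewewew38zwzwzwzw → ewewewewew38zwzwzwzwzw → (answer).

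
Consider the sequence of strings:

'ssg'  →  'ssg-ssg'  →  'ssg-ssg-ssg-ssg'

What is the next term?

s(k+1) = s(k)·-·s(k) — each term doubles the last with '-' between the halves.
So the next term is two copies of ssg-ssg-ssg-ssg with '-' between the halves.

ssg-ssg-ssg-ssg-ssg-ssg-ssg-ssg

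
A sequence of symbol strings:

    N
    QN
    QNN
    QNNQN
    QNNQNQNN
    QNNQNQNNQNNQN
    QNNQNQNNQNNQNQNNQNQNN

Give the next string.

From term 3 onward, concatenate the last term with the second-to-last: QN·N = QNN, QNN·QN = QNNQN, …
So term 8 is QNNQNQNNQNNQNQNNQNQNN·QNNQNQNNQNNQN.

QNNQNQNNQNNQNQNNQNQNNQNNQNQNNQNNQN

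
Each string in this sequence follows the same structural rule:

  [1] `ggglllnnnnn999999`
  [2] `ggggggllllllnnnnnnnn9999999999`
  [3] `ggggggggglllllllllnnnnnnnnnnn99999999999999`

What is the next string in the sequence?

Term n consists of 3n g's, followed by 3n l's, followed by 3n+2 n's, followed by 4n+2 9's (n = 1, 2, …).
Setting n = 4 gives 12, 12, 14, 18 characters in each block.

ggggggggggggllllllllllllnnnnnnnnnnnnnn999999999999999999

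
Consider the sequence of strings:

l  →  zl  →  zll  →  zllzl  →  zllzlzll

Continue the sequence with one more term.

This is a Fibonacci-style word recurrence s(k) = s(k−1)·s(k−2): e.g. zl·l = zll.
The next term joins zllzlzll and zllzl.

zllzlzllzllzl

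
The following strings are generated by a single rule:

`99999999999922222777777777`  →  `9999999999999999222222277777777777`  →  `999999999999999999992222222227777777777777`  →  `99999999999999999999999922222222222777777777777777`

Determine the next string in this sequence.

9999999999999999999999999999222222222222277777777777777777

Term n consists of 4n 9's, followed by 2n-1 2's, followed by 2n+3 7's, where the shown terms are n = 3, 4, 5, 6.
For the next term, n = 7, so the run lengths are 28, 13, 17.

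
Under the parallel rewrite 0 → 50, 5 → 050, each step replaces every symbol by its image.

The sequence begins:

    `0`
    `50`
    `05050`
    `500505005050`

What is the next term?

05050500505005050500505005050

Rewriting each symbol of 500505005050: 5→050, 0→50, 0→50, 5→050, 0→50, 5→050, 0→50, 0→50, 5→050, 0→50, 5→050, 0→50, which concatenates to 050 50 50 050 50 050 50 50 050 50 050 50.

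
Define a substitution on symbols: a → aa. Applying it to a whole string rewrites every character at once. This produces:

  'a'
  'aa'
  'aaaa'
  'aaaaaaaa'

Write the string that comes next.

aaaaaaaaaaaaaaaa

Rewriting each symbol of aaaaaaaa: a→aa, a→aa, a→aa, a→aa, a→aa, a→aa, a→aa, a→aa, which concatenates to aa aa aa aa aa aa aa aa.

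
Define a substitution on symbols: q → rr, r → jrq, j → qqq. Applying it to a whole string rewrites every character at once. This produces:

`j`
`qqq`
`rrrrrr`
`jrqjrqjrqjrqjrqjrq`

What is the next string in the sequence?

Replace each of the 18 characters of jrqjrqjrqjrqjrqjrq in place — qqq jrq rr qqq jrq rr qqq jrq rr qqq jrq rr qqq jrq rr qqq jrq rr — and concatenate.

qqqjrqrrqqqjrqrrqqqjrqrrqqqjrqrrqqqjrqrrqqqjrqrr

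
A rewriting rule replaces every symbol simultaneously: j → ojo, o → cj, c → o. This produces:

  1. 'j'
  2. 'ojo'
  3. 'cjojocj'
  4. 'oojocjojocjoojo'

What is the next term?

Applying the rule to each of the 15 symbols of oojocjojocjoojo gives the pieces cj cj ojo cj o ojo cj ojo cj o ojo cj cj ojo cj, which concatenate to the answer.

cjcjojocjoojocjojocjoojocjcjojocj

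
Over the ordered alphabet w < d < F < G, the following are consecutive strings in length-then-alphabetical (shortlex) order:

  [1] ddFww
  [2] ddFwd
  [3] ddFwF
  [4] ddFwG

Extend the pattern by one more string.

ddFdw

The successor of ddFwG increments the rightmost position that isn't already G and resets every position after it to w.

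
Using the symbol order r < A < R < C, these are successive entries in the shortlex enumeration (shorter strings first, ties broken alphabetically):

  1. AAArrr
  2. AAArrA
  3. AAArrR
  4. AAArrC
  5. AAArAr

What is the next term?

AAArAA

Find the rightmost character of AAArAr below C, bump it to the next letter, and reset everything to its right to r.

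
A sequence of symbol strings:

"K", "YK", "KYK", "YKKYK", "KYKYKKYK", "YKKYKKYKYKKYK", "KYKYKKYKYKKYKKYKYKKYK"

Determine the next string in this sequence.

Each term (from the third on) is the two preceding terms concatenated in order: term 3 = K·YK = KYK.
So term 8 is YKKYKKYKYKKYK·KYKYKKYKYKKYKKYKYKKYK.

YKKYKKYKYKKYKKYKYKKYKYKKYKKYKYKKYK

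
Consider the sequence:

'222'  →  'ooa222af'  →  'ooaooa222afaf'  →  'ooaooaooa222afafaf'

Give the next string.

s(k+1) = ooa·s(k)·af, so each term gains ooa as a prefix and af as a suffix.
Applying this once more to ooaooaooa222afafaf:

ooaooaooaooa222afafafaf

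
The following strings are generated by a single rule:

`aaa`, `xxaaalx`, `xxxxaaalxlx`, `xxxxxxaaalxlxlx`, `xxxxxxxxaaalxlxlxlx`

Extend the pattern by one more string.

xxxxxxxxxxaaalxlxlxlxlx

s(k+1) = xx·s(k)·lx, so each term gains xx as a prefix and lx as a suffix.
One more step from xxxxxxxxaaalxlxlxlx gives the answer.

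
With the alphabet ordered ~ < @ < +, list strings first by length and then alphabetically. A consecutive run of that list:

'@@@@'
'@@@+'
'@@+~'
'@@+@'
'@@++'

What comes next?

@+~~

The successor of @@++ increments the rightmost position that isn't already + and resets every position after it to ~.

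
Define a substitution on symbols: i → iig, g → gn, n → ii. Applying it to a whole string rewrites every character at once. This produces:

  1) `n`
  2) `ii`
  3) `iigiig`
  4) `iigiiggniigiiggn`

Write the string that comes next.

Replace each of the 16 characters of iigiiggniigiiggn in place — iig iig gn iig iig gn gn ii iig iig gn iig iig gn gn ii — and concatenate.

iigiiggniigiiggngniiiigiiggniigiiggngnii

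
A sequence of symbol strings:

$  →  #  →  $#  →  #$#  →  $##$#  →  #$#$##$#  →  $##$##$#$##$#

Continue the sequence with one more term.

#$#$##$#$##$##$#$##$#

Each term (from the third on) is the two preceding terms concatenated in order: term 3 = $·# = $#.
So term 8 is #$#$##$#·$##$##$#$##$#.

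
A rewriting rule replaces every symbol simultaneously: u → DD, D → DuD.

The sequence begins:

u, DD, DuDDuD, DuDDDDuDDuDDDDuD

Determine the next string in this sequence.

Applying the rule to each of the 16 symbols of DuDDDDuDDuDDDDuD gives the pieces DuD DD DuD DuD DuD DuD DD DuD DuD DD DuD DuD DuD DuD DD DuD, which concatenate to the answer.

DuDDDDuDDuDDuDDuDDDDuDDuDDDDuDDuDDuDDuDDDDuD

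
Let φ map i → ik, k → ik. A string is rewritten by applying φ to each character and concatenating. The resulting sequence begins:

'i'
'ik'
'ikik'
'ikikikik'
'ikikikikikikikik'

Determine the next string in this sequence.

φ(ikikikikikikikik) expands symbol-by-symbol to ik ik ik ik ik ik ik ik ik ik ik ik ik ik ik ik; joining the 16 pieces gives the next term.

ikikikikikikikikikikikikikikikik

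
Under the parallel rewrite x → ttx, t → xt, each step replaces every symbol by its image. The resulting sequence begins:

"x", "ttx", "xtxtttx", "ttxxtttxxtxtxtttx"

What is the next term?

xtxtttxttxxtxtxtttxttxxtttxxtttxxtxtxtttx

Applying the rule to each of the 17 symbols of ttxxtttxxtxtxtttx gives the pieces xt xt ttx ttx xt xt xt ttx ttx xt ttx xt ttx xt xt xt ttx, which concatenate to the answer.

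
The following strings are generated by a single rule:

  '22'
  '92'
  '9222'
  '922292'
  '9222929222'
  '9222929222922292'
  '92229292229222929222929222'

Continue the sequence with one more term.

922292922292229292229292229222929222922292

Each term (from the third on) is the previous term followed by the one before it: term 3 = 92·22 = 9222.
Continuing: 92229292229222929222929222 · 9222929222922292 gives term 8.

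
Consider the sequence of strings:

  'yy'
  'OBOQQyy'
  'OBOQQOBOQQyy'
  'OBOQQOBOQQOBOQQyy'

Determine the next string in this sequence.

OBOQQOBOQQOBOQQOBOQQyy

The strings grow by a fixed prefix OBOQQ each time.
So the next term is OBOQQ·OBOQQOBOQQOBOQQyy.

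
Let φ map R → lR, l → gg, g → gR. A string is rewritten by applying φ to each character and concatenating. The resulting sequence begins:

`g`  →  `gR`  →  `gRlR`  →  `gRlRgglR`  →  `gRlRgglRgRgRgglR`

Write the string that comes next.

gRlRgglRgRgRgglRgRlRgRlRgRgRgglR

φ(gRlRgglRgRgRgglR) expands symbol-by-symbol to gR lR gg lR gR gR gg lR gR lR gR lR gR gR gg lR; joining the 16 pieces gives the next term.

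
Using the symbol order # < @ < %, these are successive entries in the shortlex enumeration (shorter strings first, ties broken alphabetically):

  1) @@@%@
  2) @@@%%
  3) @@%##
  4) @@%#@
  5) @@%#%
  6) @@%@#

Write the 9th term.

Advancing 3 positions from @@%@# through @@%@# → @@%@@ → @@%@% reaches term 9.

@@%%#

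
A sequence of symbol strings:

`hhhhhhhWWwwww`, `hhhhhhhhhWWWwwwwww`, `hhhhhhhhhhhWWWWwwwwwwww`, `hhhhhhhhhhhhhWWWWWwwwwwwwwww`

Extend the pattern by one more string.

hhhhhhhhhhhhhhhWWWWWWwwwwwwwwwwww

Reading off run lengths: h runs 7, 9, 11, 13; W runs 2, 3, 4, 5; w runs 4, 6, 8, 10 — each is linear in n, where the shown terms are n = 2, 3, 4, 5.
At n = 6 the blocks have lengths 15, 6, 12.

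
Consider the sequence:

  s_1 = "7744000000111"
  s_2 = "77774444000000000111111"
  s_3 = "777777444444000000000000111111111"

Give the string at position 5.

77777777774444444444000000000000000000111111111111111

Term n consists of 2n 7's, followed by 2n 4's, followed by 3n+3 0's, followed by 3n 1's (n = 1, 2, …).
Setting n = 5 gives 10, 10, 18, 15 characters in each block.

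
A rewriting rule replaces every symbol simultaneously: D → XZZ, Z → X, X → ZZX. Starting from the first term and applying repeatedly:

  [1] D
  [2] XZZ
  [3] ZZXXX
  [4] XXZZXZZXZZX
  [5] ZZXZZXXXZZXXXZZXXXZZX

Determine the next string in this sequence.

XXZZXXXZZXZZXZZXXXZZXZZXZZXXXZZXZZXZZXXXZZX

φ(ZZXZZXXXZZXXXZZXXXZZX) expands symbol-by-symbol to X X ZZX X X ZZX ZZX ZZX X X ZZX ZZX ZZX X X ZZX ZZX ZZX X X ZZX; joining the 21 pieces gives the next term.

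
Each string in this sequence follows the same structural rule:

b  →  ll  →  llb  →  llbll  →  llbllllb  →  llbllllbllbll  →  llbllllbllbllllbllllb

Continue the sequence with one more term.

llbllllbllbllllbllllbllbllllbllbll

Each term (from the third on) is the previous term followed by the one before it: term 3 = ll·b = llb.
So term 8 is llbllllbllbllllbllllb·llbllllbllbll.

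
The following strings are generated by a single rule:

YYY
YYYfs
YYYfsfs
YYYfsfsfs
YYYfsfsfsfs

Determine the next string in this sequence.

YYYfsfsfsfsfs

Each term is the previous one with fs appended.
So the next term is YYYfsfsfsfs·fs.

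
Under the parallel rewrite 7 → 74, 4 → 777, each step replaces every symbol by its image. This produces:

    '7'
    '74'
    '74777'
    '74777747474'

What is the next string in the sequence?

74777747474747777477774777

Rewriting each symbol of 74777747474: 7→74, 4→777, 7→74, 7→74, 7→74, 7→74, 4→777, 7→74, 4→777, 7→74, 4→777, which concatenates to 74 777 74 74 74 74 777 74 777 74 777.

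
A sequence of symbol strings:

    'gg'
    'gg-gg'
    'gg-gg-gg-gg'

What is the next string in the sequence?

s(k+1) = s(k)·-·s(k) — each term doubles the last with '-' between the halves.
Doubling gg-gg-gg-gg with '-' between the halves:

gg-gg-gg-gg-gg-gg-gg-gg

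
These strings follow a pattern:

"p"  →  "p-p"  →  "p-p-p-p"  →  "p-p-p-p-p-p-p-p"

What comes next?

p-p-p-p-p-p-p-p-p-p-p-p-p-p-p-p

Every step duplicates the string with '-' between the halves.
One more doubling of p-p-p-p-p-p-p-p gives the answer.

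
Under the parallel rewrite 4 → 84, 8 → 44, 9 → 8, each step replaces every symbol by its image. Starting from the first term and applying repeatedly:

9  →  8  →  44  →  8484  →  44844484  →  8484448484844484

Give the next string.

Replace each of the 16 characters of 8484448484844484 in place — 44 84 44 84 84 84 44 84 44 84 44 84 84 84 44 84 — and concatenate.

44844484848444844484448484844484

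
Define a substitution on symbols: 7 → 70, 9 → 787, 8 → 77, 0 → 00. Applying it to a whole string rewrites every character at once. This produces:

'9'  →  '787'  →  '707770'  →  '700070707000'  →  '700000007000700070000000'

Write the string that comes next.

Rewriting the 24 symbols of 700000007000700070000000 one by one yields 70 00 00 00 00 00 00 00 70 00 00 00 70 00 00 00 70 00 00 00 00 00 00 00; concatenated:

700000000000000070000000700000007000000000000000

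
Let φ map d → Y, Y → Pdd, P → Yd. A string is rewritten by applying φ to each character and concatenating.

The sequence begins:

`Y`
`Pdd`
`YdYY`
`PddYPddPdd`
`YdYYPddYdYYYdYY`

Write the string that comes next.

Rewriting the 15 symbols of YdYYPddYdYYYdYY one by one yields Pdd Y Pdd Pdd Yd Y Y Pdd Y Pdd Pdd Pdd Y Pdd Pdd; concatenated:

PddYPddPddYdYYPddYPddPddPddYPddPdd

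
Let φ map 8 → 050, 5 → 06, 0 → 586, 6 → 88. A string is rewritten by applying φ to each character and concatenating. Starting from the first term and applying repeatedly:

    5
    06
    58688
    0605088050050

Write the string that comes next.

Applying the rule to each of the 13 symbols of 0605088050050 gives the pieces 586 88 586 06 586 050 050 586 06 586 586 06 586, which concatenate to the answer.

58688586065860500505860658658606586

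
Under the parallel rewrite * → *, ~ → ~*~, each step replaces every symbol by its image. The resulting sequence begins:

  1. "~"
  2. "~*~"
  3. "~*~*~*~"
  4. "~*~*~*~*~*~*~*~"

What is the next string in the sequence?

Applying the rule to each of the 15 symbols of ~*~*~*~*~*~*~*~ gives the pieces ~*~ * ~*~ * ~*~ * ~*~ * ~*~ * ~*~ * ~*~ * ~*~, which concatenate to the answer.

~*~*~*~*~*~*~*~*~*~*~*~*~*~*~*~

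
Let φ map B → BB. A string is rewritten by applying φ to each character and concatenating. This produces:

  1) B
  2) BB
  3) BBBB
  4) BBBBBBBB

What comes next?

BBBBBBBBBBBBBBBB

Apply φ to BBBBBBBB symbol by symbol: B→BB, B→BB, B→BB, B→BB, B→BB, B→BB, B→BB, B→BB; joined: BB BB BB BB BB BB BB BB.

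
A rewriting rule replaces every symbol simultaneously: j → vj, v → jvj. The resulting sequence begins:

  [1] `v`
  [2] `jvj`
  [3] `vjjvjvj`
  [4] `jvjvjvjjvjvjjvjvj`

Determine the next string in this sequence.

φ(jvjvjvjjvjvjjvjvj) expands symbol-by-symbol to vj jvj vj jvj vj jvj vj vj jvj vj jvj vj vj jvj vj jvj vj; joining the 17 pieces gives the next term.

vjjvjvjjvjvjjvjvjvjjvjvjjvjvjvjjvjvjjvjvj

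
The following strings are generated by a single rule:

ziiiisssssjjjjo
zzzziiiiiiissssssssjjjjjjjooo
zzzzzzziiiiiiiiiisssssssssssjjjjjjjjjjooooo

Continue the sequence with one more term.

zzzzzzzzzziiiiiiiiiiiiissssssssssssssjjjjjjjjjjjjjooooooo

Each string has the form z^{3n-2} i^{3n+1} s^{3n+2} j^{3n+1} o^{2n-1} (n = 1, 2, …).
Setting n = 4 gives 10, 13, 14, 13, 7 characters in each block.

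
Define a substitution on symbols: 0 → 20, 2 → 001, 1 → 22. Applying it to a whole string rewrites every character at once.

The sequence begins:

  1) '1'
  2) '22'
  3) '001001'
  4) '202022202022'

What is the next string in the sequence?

Rewriting each symbol of 202022202022: 2→001, 0→20, 2→001, 0→20, 2→001, 2→001, 2→001, 0→20, 2→001, 0→20, 2→001, 2→001, which concatenates to 001 20 001 20 001 001 001 20 001 20 001 001.

00120001200010010012000120001001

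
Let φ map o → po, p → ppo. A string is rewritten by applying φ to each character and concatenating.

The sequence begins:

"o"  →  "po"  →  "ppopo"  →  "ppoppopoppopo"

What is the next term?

ppoppopoppoppopoppopoppoppopoppopo

Applying the rule to each of the 13 symbols of ppoppopoppopo gives the pieces ppo ppo po ppo ppo po ppo po ppo ppo po ppo po, which concatenate to the answer.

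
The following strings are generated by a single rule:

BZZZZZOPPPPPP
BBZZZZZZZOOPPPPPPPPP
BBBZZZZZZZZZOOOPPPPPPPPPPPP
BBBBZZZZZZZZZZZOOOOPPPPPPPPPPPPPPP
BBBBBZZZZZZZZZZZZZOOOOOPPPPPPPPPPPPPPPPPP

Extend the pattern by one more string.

Each string has the form B^{n} Z^{2n+3} O^{n} P^{3n+3} (n = 1, 2, …).
At n = 6 the blocks have lengths 6, 15, 6, 21.

BBBBBBZZZZZZZZZZZZZZZOOOOOOPPPPPPPPPPPPPPPPPPPPP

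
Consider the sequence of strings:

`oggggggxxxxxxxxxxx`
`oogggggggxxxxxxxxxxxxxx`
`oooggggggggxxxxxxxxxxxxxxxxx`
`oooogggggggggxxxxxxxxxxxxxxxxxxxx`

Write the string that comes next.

oooooggggggggggxxxxxxxxxxxxxxxxxxxxxxx

The n-th term is n-2 o's then n+3 g's then 3n+2 x's, where the shown terms are n = 3, 4, 5, 6.
For the next term, n = 7, so the run lengths are 5, 10, 23.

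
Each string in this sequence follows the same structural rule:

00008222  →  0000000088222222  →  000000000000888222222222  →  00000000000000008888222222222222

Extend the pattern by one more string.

0000000000000000000088888222222222222222

Each string has the form 0^{4n} 8^{n} 2^{3n} (n = 1, 2, …).
For the next term, n = 5, so the run lengths are 20, 5, 15.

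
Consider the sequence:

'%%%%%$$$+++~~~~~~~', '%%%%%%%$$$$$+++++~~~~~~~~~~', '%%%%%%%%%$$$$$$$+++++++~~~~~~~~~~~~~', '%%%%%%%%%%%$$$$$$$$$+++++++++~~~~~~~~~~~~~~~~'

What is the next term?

%%%%%%%%%%%%%$$$$$$$$$$$+++++++++++~~~~~~~~~~~~~~~~~~~

Term n consists of 2n+1 %'s, followed by 2n-1 $'s, followed by 2n-1 +'s, followed by 3n+1 ~'s, where the shown terms are n = 2, 3, 4, 5.
At n = 6 the blocks have lengths 13, 11, 11, 19.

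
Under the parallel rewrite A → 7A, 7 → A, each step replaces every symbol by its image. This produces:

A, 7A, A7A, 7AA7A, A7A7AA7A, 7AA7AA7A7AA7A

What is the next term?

A7A7AA7A7AA7AA7A7AA7A

Replace each of the 13 characters of 7AA7AA7A7AA7A in place — A 7A 7A A 7A 7A A 7A A 7A 7A A 7A — and concatenate.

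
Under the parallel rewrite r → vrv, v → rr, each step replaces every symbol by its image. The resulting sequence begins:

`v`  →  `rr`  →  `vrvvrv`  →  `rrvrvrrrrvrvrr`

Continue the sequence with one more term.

vrvvrvrrvrvrrvrvvrvvrvvrvrrvrvrrvrvvrv

Replace each of the 14 characters of rrvrvrrrrvrvrr in place — vrv vrv rr vrv rr vrv vrv vrv vrv rr vrv rr vrv vrv — and concatenate.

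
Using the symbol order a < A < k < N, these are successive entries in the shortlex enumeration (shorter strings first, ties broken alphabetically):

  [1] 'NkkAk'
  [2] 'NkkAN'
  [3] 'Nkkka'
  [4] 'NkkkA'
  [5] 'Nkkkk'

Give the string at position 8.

Continuing the enumeration 3 steps past Nkkkk: Nkkkk → NkkkN → NkkNa → (answer).

NkkNA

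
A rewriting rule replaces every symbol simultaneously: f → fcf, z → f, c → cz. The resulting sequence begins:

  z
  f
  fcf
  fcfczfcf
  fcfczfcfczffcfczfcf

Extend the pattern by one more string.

Replace each of the 19 characters of fcfczfcfczffcfczfcf in place — fcf cz fcf cz f fcf cz fcf cz f fcf fcf cz fcf cz f fcf cz fcf — and concatenate.

fcfczfcfczffcfczfcfczffcffcfczfcfczffcfczfcf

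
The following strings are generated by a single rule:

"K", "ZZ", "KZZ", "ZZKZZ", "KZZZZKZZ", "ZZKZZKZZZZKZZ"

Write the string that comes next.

Each term (from the third on) is the two preceding terms concatenated in order: term 3 = K·ZZ = KZZ.
Continuing: KZZZZKZZ · ZZKZZKZZZZKZZ gives term 7.

KZZZZKZZZZKZZKZZZZKZZ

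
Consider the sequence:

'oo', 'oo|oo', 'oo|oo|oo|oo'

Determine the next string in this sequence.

Every step duplicates the string with '|' between the halves.
Doubling oo|oo|oo|oo with '|' between the halves:

oo|oo|oo|oo|oo|oo|oo|oo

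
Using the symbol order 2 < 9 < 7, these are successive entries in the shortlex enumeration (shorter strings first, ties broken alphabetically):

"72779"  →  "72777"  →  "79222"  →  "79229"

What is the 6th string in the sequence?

Continuing the enumeration 2 steps past 79229: 79229 → 79227 → (answer).

79292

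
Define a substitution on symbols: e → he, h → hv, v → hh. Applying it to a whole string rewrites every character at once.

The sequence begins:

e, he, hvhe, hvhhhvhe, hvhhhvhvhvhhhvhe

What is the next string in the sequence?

Rewriting the 16 symbols of hvhhhvhvhvhhhvhe one by one yields hv hh hv hv hv hh hv hh hv hh hv hv hv hh hv he; concatenated:

hvhhhvhvhvhhhvhhhvhhhvhvhvhhhvhe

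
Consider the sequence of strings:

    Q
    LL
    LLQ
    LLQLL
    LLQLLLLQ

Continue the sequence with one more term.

From term 3 onward, concatenate the last term with the second-to-last: LL·Q = LLQ, LLQ·LL = LLQLL, …
The next term joins LLQLLLLQ and LLQLL.

LLQLLLLQLLQLL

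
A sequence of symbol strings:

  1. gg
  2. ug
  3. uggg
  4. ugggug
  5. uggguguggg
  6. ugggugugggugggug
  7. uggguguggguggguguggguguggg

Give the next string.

Each term (from the third on) is the previous term followed by the one before it: term 3 = ug·gg = uggg.
Continuing: uggguguggguggguguggguguggg · ugggugugggugggug gives term 8.

ugggugugggugggugugggugugggugggugugggugggug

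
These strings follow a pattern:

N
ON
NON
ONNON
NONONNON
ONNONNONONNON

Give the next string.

From term 3 onward, concatenate the second-to-last term with the last: N·ON = NON, ON·NON = ONNON, …
The next term joins NONONNON and ONNONNONONNON.

NONONNONONNONNONONNON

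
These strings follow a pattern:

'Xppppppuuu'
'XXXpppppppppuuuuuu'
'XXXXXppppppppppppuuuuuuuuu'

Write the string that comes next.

XXXXXXXpppppppppppppppuuuuuuuuuuuu

Reading off run lengths: X runs 1, 3, 5; p runs 6, 9, 12; u runs 3, 6, 9 — each is linear in n (n = 1, 2, …).
At n = 4 the blocks have lengths 7, 15, 12.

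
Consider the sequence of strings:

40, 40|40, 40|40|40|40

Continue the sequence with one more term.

s(k+1) = s(k)·|·s(k) — each term doubles the last with '|' between the halves.
So the next term is two copies of 40|40|40|40 with '|' between the halves.

40|40|40|40|40|40|40|40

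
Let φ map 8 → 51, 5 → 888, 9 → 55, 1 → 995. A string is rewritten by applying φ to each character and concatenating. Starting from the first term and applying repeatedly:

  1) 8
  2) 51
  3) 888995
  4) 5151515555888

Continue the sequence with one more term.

Rewriting the 13 symbols of 5151515555888 one by one yields 888 995 888 995 888 995 888 888 888 888 51 51 51; concatenated:

888995888995888995888888888888515151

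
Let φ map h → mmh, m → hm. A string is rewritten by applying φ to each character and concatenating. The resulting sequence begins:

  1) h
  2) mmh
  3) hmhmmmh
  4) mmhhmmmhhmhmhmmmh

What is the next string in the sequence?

Rewriting the 17 symbols of mmhhmmmhhmhmhmmmh one by one yields hm hm mmh mmh hm hm hm mmh mmh hm mmh hm mmh hm hm hm mmh; concatenated:

hmhmmmhmmhhmhmhmmmhmmhhmmmhhmmmhhmhmhmmmh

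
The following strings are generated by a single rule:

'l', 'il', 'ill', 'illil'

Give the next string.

From term 3 onward, concatenate the last term with the second-to-last: il·l = ill, ill·il = illil, …
The next term joins illil and ill.

illilill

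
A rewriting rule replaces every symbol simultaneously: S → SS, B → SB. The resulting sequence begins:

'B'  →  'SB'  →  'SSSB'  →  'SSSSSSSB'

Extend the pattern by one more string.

SSSSSSSSSSSSSSSB

Apply φ to SSSSSSSB symbol by symbol: S→SS, S→SS, S→SS, S→SS, S→SS, S→SS, S→SS, B→SB; joined: SS SS SS SS SS SS SS SB.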